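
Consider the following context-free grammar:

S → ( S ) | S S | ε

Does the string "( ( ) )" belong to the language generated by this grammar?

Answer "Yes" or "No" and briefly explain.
A derivation exists: S ⇒ ( S ) ⇒ ( ( S ) ) ⇒ ( ( ) ) (using S → ( S ) twice, then S → ε).

Final answer: Yes - a valid derivation exists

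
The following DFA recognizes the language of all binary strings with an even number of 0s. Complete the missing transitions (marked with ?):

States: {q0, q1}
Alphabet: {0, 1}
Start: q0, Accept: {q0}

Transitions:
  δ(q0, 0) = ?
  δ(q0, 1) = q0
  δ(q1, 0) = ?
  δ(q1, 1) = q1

What each state remembers (consistent with the given transitions and accept states):
  q0: an even number of 0s has been read so far
  q1: an odd number of 0s has been read so far
Filling in the missing entries:
  δ(q0, 0): in q0 (an even number of 0s has been read so far), after reading 0 we have: an odd number of 0s has been read so far → q1
  δ(q1, 0): in q1 (an odd number of 0s has been read so far), after reading 0 we have: an even number of 0s has been read so far → q0

Final answer: δ(q0, 0) = q1; δ(q1, 0) = q0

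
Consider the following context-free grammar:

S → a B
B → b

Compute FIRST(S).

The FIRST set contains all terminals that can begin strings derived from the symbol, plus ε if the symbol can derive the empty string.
S has the single production S → a B, whose right-hand side begins with the terminal a. So FIRST(S) = {a}.

Final answer: {a}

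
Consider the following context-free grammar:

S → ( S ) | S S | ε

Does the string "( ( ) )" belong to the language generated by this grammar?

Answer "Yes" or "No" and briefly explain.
A derivation exists: S ⇒ ( S ) ⇒ ( ( S ) ) ⇒ ( ( ) ) (using S → ( S ) twice, then S → ε).

Final answer: Yes - a valid derivation exists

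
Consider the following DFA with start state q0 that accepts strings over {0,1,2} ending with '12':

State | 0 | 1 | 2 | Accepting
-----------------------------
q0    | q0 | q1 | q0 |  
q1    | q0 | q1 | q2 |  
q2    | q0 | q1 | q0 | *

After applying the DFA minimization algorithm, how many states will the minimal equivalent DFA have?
All 3 states are reachable from q0, so none can be removed as unreachable.
Table-filling: first mark every (accepting, non-accepting) pair as distinguishable (accepting: {q2}; non-accepting: {q0, q1}).
Round 1: (q0, q1) on '2' go to q0 and q2, already distinguishable → mark.
Every pair of states is distinguishable, so the DFA is already minimal.
Equivalence classes: {q0}, {q1}, {q2} → 3 states.

Final answer: 3 states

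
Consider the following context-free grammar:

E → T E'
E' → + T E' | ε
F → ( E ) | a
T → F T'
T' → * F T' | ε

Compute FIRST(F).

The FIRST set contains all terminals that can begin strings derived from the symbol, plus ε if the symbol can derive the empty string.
FIRST(F): F → ( E ) contributes '(' and F → a contributes 'a', so FIRST(F) = {(, a}. F is not nullable.

Final answer: {(, a}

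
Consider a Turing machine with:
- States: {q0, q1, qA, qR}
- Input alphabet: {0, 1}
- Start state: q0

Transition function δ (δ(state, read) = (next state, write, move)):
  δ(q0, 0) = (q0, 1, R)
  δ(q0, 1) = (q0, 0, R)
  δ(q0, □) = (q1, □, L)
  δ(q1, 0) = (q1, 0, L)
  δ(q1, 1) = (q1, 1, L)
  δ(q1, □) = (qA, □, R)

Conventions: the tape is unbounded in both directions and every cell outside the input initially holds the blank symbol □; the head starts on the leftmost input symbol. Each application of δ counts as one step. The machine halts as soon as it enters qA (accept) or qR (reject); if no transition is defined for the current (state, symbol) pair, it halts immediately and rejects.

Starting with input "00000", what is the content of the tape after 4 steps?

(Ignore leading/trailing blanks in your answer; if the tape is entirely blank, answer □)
Step 0: [q0]00000 (head at position 0)
Step 1: δ(q0, 0) = (q0, 1, R)  ⊢  1[q0]0000 (head at position 1)
Step 2: δ(q0, 0) = (q0, 1, R)  ⊢  11[q0]000 (head at position 2)
Step 3: δ(q0, 0) = (q0, 1, R)  ⊢  111[q0]00 (head at position 3)
Step 4: δ(q0, 0) = (q0, 1, R)  ⊢  1111[q0]0 (head at position 4)
Tape after 4 steps (ignoring surrounding blanks): 11110

Final answer: Tape: 11110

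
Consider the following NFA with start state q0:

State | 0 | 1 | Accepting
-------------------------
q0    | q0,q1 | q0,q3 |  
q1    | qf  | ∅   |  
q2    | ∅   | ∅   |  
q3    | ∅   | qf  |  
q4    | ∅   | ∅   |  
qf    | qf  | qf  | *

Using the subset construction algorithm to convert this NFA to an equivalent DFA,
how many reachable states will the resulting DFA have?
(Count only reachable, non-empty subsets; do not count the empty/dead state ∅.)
Start subset: {q0}
{q0}: on 0 → {q0, q1}, on 1 → {q0, q3}
{q0, q1}: on 0 → {q0, q1, qf}, on 1 → {q0, q3}
{q0, q3}: on 0 → {q0, q1}, on 1 → {q0, q3, qf}
{q0, q1, qf}: on 0 → {q0, q1, qf}, on 1 → {q0, q3, qf}
{q0, q3, qf}: on 0 → {q0, q1, qf}, on 1 → {q0, q3, qf}
Reachable non-empty subsets: {q0}, {q0, q1}, {q0, q3}, {q0, q1, qf}, {q0, q3, qf} — 5 in total.

Final answer: 5 states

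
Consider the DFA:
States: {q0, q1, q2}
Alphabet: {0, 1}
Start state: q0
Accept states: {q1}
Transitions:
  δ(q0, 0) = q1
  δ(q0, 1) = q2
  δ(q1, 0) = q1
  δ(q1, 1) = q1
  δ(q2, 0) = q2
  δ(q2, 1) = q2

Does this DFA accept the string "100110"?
Processing string "100110":
  q0 --1--> q2
  q2 --0--> q2
  q2 --0--> q2
  q2 --1--> q2
  q2 --1--> q2
  q2 --0--> q2
Final state: q2
Accept states: {q1}
q2 is not an accept state, so the string is rejected.

Final answer: No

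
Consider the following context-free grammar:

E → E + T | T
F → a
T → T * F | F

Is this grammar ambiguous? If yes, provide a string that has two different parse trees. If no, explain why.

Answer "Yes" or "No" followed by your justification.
This is the standard stratified expression grammar: '+' is introduced only by the left-recursive rule E → E + T and '*' only by the left-recursive rule T → T * F, with F → a. For any string, the last '+' must be the one produced at the root E (everything after it is a T containing no '+'), and likewise within each T the last '*' is produced at its root. This fixes the parse tree uniquely (left-associative, '*' binding tighter than '+'), so every string has exactly one parse tree.

Final answer: No - the grammar is unambiguous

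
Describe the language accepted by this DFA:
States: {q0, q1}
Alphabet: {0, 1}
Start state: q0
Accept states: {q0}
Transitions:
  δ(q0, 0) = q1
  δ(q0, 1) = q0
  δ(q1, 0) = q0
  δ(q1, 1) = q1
Analyzing the DFA structure:
Start state: q0
Accept states: {q0}
Interpreting what each state remembers (checking against the transitions):
  q0: an even number of 0s has been read so far
  q1: an odd number of 0s has been read so far
  δ(q0, 0): in q0 (an even number of 0s has been read so far), after reading 0 we have: an odd number of 0s has been read so far → q1
  δ(q0, 1): in q0 (an even number of 0s has been read so far), after reading 1 we have: an even number of 0s has been read so far → q0
  δ(q1, 0): in q1 (an odd number of 0s has been read so far), after reading 0 we have: an even number of 0s has been read so far → q0
  δ(q1, 1): in q1 (an odd number of 0s has been read so far), after reading 1 we have: an odd number of 0s has been read so far → q1
A string is accepted iff it ends in {q0}, i.e. an even number of 0s has been read so far.
Language: All binary strings with an even number of 0s

Final answer: All binary strings with an even number of 0s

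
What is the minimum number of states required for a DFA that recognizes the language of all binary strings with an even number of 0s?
Language: binary strings with an even number of 0s
Lower bound (Myhill–Nerode): the prefixes ε, 0 are pairwise distinguishable:
  ε vs 0: suffix ε distinguishes them (ε has zero 0s (accepted), 0 has one 0 (rejected))
So any DFA needs at least 2 states.
Upper bound: a DFA with 2 states exists (one state per class above).
Minimum states: 2

Final answer: 2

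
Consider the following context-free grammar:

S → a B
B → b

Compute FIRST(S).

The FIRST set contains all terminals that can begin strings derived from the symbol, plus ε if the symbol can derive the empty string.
S has the single production S → a B, whose right-hand side begins with the terminal a. So FIRST(S) = {a}.

Final answer: {a}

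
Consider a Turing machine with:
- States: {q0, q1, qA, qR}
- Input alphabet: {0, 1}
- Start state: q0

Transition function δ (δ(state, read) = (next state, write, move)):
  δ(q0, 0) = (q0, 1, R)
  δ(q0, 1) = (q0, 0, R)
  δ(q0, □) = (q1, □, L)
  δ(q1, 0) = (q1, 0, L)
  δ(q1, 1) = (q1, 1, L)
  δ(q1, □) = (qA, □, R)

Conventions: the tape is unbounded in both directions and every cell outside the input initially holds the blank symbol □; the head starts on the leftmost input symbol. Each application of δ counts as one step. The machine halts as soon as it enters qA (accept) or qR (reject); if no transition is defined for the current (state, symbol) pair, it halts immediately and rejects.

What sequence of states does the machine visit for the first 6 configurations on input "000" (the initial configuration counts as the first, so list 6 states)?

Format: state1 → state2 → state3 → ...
Step 0: [q0]000 (head at position 0)
Step 1: δ(q0, 0) = (q0, 1, R)  ⊢  1[q0]00 (head at position 1)
Step 2: δ(q0, 0) = (q0, 1, R)  ⊢  11[q0]0 (head at position 2)
Step 3: δ(q0, 0) = (q0, 1, R)  ⊢  111[q0]□ (head at position 3)
Step 4: δ(q0, □) = (q1, □, L)  ⊢  11[q1]1□ (head at position 2)
Step 5: δ(q1, 1) = (q1, 1, L)  ⊢  1[q1]11□ (head at position 1)
Reading off the states of these 6 configurations: q0 → q0 → q0 → q0 → q1 → q1

Final answer: q0 → q0 → q0 → q0 → q1 → q1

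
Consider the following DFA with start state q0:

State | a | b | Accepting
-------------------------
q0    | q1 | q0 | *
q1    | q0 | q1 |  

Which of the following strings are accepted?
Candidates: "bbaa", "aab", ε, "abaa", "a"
"bbaa": q0 → q0 → q0 → q1 → q0; q0 is accepting → accepted
"aab": q0 → q1 → q0 → q0; q0 is accepting → accepted
ε: q0; q0 is accepting → accepted
"abaa": q0 → q1 → q1 → q0 → q1; q1 is not accepting → rejected
"a": q0 → q1; q1 is not accepting → rejected

Final answer: "bbaa", "aab", ε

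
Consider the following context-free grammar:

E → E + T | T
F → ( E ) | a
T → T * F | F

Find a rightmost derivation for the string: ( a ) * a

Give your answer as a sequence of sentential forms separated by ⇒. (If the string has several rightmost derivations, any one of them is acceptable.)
Start with E.
Step 1: the rightmost non-terminal is E; apply E → T:  T
Step 2: the rightmost non-terminal is T; apply T → T * F:  T * F
Step 3: the rightmost non-terminal is F; apply F → a:  T * a
Step 4: the rightmost non-terminal is T; apply T → F:  F * a
Step 5: the rightmost non-terminal is F; apply F → ( E ):  ( E ) * a
Step 6: the rightmost non-terminal is E; apply E → T:  ( T ) * a
Step 7: the rightmost non-terminal is T; apply T → F:  ( F ) * a
Step 8: the rightmost non-terminal is F; apply F → a:  ( a ) * a

Final answer: E ⇒ T ⇒ T * F ⇒ T * a ⇒ F * a ⇒ ( E ) * a ⇒ ( T ) * a ⇒ ( F ) * a ⇒ ( a ) * a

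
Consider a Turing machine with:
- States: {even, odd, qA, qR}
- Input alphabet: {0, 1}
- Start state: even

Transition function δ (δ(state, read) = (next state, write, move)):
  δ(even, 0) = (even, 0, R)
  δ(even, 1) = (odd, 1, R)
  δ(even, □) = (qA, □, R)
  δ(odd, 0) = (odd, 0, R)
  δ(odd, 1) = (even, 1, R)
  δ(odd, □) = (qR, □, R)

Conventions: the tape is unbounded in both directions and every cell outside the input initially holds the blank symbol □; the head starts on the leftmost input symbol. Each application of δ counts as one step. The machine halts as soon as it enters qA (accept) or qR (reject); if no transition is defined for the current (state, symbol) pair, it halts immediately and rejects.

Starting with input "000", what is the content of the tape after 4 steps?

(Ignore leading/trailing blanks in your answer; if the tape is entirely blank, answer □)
Step 0: [even]000 (head at position 0)
Step 1: δ(even, 0) = (even, 0, R)  ⊢  0[even]00 (head at position 1)
Step 2: δ(even, 0) = (even, 0, R)  ⊢  00[even]0 (head at position 2)
Step 3: δ(even, 0) = (even, 0, R)  ⊢  000[even]□ (head at position 3)
Step 4: δ(even, □) = (qA, □, R)  ⊢  000□[qA]□ (head at position 4)
Tape after 4 steps (ignoring surrounding blanks): 000

Final answer: Tape: 000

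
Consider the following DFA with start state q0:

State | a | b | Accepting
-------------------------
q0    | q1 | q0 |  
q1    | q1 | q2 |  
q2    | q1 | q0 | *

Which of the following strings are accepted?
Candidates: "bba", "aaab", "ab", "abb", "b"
"bba": q0 → q0 → q0 → q1; q1 is not accepting → rejected
"aaab": q0 → q1 → q1 → q1 → q2; q2 is accepting → accepted
"ab": q0 → q1 → q2; q2 is accepting → accepted
"abb": q0 → q1 → q2 → q0; q0 is not accepting → rejected
"b": q0 → q0; q0 is not accepting → rejected

Final answer: "aaab", "ab"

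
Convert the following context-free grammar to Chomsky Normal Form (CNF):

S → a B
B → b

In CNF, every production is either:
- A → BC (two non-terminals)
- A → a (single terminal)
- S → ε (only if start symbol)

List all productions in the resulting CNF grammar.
The grammar has no ε-productions or unit productions to eliminate.
S → a B has terminal a in a right-hand side of length ≥ 2: introduce T_a → a and use T_a in place of a.
B → b is already in CNF (single terminal) – keep it.
S → a B becomes S → T_a B.
Resulting CNF grammar (3 productions): T_a → a; B → b; S → T_a B

Final answer: T_a → a; B → b; S → T_a B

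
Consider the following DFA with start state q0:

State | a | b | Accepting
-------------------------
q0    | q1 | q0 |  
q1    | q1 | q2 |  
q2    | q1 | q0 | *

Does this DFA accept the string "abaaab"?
Start in q0.
Read 'a': q0 → q1
Read 'b': q1 → q2
Read 'a': q2 → q1
Read 'a': q1 → q1
Read 'a': q1 → q1
Read 'b': q1 → q2
Final state q2 is accepting, so the string is accepted.

Final answer: Yes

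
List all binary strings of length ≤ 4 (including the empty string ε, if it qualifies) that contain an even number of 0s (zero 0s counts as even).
Checking every binary string of length 0 to 4:
  Length 0: accepted: ε | rejected: (none)
  Length 1: accepted: 1 | rejected: 0
  Length 2: accepted: 00, 11 | rejected: 01, 10
  Length 3: accepted: 001, 010, 100, 111 | rejected: 000, 011, 101, 110
  Length 4: accepted: 0000, 0011, 0101, 0110, 1001, 1010, 1100, 1111 | rejected: 0001, 0010, 0100, 0111, 1000, 1011, 1101, 1110
Total: 16 string(s).

Final answer: ε, 1, 00, 11, 001, 010, 100, 111, 0000, 0011, 0101, 0110, 1001, 1010, 1100, 1111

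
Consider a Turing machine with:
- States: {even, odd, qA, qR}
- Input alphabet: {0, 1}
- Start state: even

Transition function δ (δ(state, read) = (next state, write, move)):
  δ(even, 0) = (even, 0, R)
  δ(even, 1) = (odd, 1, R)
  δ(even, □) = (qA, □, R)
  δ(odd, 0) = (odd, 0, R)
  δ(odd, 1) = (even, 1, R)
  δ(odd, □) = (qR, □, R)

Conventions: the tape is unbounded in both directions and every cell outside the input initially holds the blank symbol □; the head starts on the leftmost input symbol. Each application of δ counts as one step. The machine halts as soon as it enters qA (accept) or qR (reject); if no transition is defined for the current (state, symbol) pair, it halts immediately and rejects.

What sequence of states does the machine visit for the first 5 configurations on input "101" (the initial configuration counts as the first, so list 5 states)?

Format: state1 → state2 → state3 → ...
Step 0: [even]101 (head at position 0)
Step 1: δ(even, 1) = (odd, 1, R)  ⊢  1[odd]01 (head at position 1)
Step 2: δ(odd, 0) = (odd, 0, R)  ⊢  10[odd]1 (head at position 2)
Step 3: δ(odd, 1) = (even, 1, R)  ⊢  101[even]□ (head at position 3)
Step 4: δ(even, □) = (qA, □, R)  ⊢  101□[qA]□ (head at position 4)
Reading off the states of these 5 configurations: even → odd → odd → even → qA

Final answer: even → odd → odd → even → qA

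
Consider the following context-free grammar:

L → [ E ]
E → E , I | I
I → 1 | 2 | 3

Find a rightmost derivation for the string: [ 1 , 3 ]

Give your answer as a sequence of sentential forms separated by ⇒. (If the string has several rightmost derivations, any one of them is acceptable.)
Start with L.
Step 1: the rightmost non-terminal is L; apply L → [ E ]:  [ E ]
Step 2: the rightmost non-terminal is E; apply E → E , I:  [ E , I ]
Step 3: the rightmost non-terminal is I; apply I → 3:  [ E , 3 ]
Step 4: the rightmost non-terminal is E; apply E → I:  [ I , 3 ]
Step 5: the rightmost non-terminal is I; apply I → 1:  [ 1 , 3 ]

Final answer: L ⇒ [ E ] ⇒ [ E , I ] ⇒ [ E , 3 ] ⇒ [ I , 3 ] ⇒ [ 1 , 3 ]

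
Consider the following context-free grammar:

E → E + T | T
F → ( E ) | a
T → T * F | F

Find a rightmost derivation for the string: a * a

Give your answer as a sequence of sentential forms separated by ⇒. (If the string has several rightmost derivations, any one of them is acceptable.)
Start with E.
Step 1: the rightmost non-terminal is E; apply E → T:  T
Step 2: the rightmost non-terminal is T; apply T → T * F:  T * F
Step 3: the rightmost non-terminal is F; apply F → a:  T * a
Step 4: the rightmost non-terminal is T; apply T → F:  F * a
Step 5: the rightmost non-terminal is F; apply F → a:  a * a

Final answer: E ⇒ T ⇒ T * F ⇒ T * a ⇒ F * a ⇒ a * a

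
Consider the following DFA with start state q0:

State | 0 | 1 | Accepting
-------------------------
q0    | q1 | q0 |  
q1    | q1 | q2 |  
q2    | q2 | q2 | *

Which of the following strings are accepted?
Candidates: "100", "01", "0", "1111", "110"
"100": q0 → q0 → q1 → q1; q1 is not accepting → rejected
"01": q0 → q1 → q2; q2 is accepting → accepted
"0": q0 → q1; q1 is not accepting → rejected
"1111": q0 → q0 → q0 → q0 → q0; q0 is not accepting → rejected
"110": q0 → q0 → q0 → q1; q1 is not accepting → rejected

Final answer: "01"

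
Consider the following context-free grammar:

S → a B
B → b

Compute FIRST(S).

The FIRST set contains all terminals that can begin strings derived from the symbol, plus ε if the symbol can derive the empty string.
S has the single production S → a B, whose right-hand side begins with the terminal a. So FIRST(S) = {a}.

Final answer: {a}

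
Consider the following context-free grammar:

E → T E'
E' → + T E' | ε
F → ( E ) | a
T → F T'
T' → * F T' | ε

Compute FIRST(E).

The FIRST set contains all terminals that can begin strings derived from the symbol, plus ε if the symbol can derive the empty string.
FIRST(F): F → ( E ) contributes '(' and F → a contributes 'a', so FIRST(F) = {(, a}. F is not nullable.
FIRST(T): T → F T' begins with F, and F is not nullable, so FIRST(T) = FIRST(F) = {(, a}.
FIRST(E): E → T E' begins with T, and T is not nullable, so FIRST(E) = FIRST(T) = {(, a}.

Final answer: {(, a}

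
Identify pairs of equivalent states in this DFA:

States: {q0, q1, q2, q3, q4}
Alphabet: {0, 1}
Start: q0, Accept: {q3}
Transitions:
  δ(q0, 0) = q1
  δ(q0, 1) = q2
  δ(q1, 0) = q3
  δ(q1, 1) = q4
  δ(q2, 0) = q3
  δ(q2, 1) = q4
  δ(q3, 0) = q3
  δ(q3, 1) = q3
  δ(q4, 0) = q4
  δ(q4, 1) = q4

Using the table-filling algorithm:
Round 0 – mark pairs where exactly one state is accepting: (q0,q3), (q1,q3), (q2,q3), (q3,q4)
Round 1 – newly marked: (q0,q1) [on 0: q1 vs q3, already marked]; (q0,q2) [on 0: q1 vs q3, already marked]; (q1,q4) [on 0: q3 vs q4, already marked]; (q2,q4) [on 0: q3 vs q4, already marked]
Round 2 – newly marked: (q0,q4) [on 0: q1 vs q4, already marked]
No further pairs can be marked.
(q1, q2) unmarked: δ(q1,0)=q3, δ(q2,0)=q3; δ(q1,1)=q4, δ(q2,1)=q4 → equivalent
Equivalent pairs: (q1, q2)

Final answer: Equivalent pairs: (q1, q2)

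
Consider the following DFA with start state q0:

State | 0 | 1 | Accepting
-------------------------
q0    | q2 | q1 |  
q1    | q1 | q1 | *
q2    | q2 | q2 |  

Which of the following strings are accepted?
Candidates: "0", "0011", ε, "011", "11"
"0": q0 → q2; q2 is not accepting → rejected
"0011": q0 → q2 → q2 → q2 → q2; q2 is not accepting → rejected
ε: q0; q0 is not accepting → rejected
"011": q0 → q2 → q2 → q2; q2 is not accepting → rejected
"11": q0 → q1 → q1; q1 is accepting → accepted

Final answer: "11"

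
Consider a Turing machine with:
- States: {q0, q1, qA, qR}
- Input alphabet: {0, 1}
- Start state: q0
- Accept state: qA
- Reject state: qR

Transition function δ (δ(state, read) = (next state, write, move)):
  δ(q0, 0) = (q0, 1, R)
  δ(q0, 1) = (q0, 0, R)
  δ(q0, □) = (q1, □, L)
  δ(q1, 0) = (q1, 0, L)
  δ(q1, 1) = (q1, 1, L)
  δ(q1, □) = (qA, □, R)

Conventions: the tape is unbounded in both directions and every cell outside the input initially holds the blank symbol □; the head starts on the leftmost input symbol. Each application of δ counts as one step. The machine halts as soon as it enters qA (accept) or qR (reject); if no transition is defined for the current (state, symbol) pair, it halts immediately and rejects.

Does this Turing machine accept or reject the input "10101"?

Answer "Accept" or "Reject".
Step 0: [q0]10101 (head at position 0)
Step 1: δ(q0, 1) = (q0, 0, R)  ⊢  0[q0]0101 (head at position 1)
Step 2: δ(q0, 0) = (q0, 1, R)  ⊢  01[q0]101 (head at position 2)
Step 3: δ(q0, 1) = (q0, 0, R)  ⊢  010[q0]01 (head at position 3)
Step 4: δ(q0, 0) = (q0, 1, R)  ⊢  0101[q0]1 (head at position 4)
Step 5: δ(q0, 1) = (q0, 0, R)  ⊢  01010[q0]□ (head at position 5)
Step 6: δ(q0, □) = (q1, □, L)  ⊢  0101[q1]0□ (head at position 4)
Step 7: δ(q1, 0) = (q1, 0, L)  ⊢  010[q1]10□ (head at position 3)
Step 8: δ(q1, 1) = (q1, 1, L)  ⊢  01[q1]010□ (head at position 2)
Step 9: δ(q1, 0) = (q1, 0, L)  ⊢  0[q1]1010□ (head at position 1)
Step 10: δ(q1, 1) = (q1, 1, L)  ⊢  [q1]01010□ (head at position 0)
Step 11: δ(q1, 0) = (q1, 0, L)  ⊢  [q1]□01010□ (head at position -1)
Step 12: δ(q1, □) = (qA, □, R)  ⊢  □[qA]01010□ (head at position 0)
The machine is in qA, so it halts and accepts.

Final answer: Accept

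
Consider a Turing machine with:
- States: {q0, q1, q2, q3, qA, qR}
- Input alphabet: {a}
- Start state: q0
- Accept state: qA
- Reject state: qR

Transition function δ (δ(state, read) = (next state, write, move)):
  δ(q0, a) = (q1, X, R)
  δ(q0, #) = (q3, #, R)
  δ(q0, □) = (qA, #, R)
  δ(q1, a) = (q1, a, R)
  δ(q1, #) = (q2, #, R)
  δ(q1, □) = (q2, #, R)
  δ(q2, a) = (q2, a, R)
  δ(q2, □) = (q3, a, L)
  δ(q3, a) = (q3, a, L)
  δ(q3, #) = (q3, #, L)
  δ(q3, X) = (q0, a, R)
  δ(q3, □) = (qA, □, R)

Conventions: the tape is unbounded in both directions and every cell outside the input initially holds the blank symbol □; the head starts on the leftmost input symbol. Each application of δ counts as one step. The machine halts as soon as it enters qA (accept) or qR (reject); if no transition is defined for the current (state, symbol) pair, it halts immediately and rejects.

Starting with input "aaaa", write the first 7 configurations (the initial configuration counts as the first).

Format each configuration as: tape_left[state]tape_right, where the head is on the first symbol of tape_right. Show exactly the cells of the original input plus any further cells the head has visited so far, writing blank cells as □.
Step 0: [q0]aaaa (head at position 0)
Step 1: δ(q0, a) = (q1, X, R)  ⊢  X[q1]aaa (head at position 1)
Step 2: δ(q1, a) = (q1, a, R)  ⊢  Xa[q1]aa (head at position 2)
Step 3: δ(q1, a) = (q1, a, R)  ⊢  Xaa[q1]a (head at position 3)
Step 4: δ(q1, a) = (q1, a, R)  ⊢  Xaaa[q1]□ (head at position 4)
Step 5: δ(q1, □) = (q2, #, R)  ⊢  Xaaa#[q2]□ (head at position 5)
Step 6: δ(q2, □) = (q3, a, L)  ⊢  Xaaa[q3]#a (head at position 4)

Final answer: [q0]aaaa ⊢ X[q1]aaa ⊢ Xa[q1]aa ⊢ Xaa[q1]a ⊢ Xaaa[q1]□ ⊢ Xaaa#[q2]□ ⊢ Xaaa[q3]#a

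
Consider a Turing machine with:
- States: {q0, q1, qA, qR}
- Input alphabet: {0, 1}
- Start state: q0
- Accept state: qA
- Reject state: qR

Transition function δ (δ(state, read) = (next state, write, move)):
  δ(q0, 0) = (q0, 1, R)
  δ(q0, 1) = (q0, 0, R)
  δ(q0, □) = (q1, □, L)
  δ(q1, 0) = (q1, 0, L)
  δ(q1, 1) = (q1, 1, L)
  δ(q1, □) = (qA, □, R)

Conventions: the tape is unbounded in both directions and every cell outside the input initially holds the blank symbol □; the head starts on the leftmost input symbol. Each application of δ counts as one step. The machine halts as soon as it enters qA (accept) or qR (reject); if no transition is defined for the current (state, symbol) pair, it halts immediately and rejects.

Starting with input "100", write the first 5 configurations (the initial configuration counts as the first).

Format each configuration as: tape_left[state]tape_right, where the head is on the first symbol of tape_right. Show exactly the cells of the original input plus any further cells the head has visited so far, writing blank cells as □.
Step 0: [q0]100 (head at position 0)
Step 1: δ(q0, 1) = (q0, 0, R)  ⊢  0[q0]00 (head at position 1)
Step 2: δ(q0, 0) = (q0, 1, R)  ⊢  01[q0]0 (head at position 2)
Step 3: δ(q0, 0) = (q0, 1, R)  ⊢  011[q0]□ (head at position 3)
Step 4: δ(q0, □) = (q1, □, L)  ⊢  01[q1]1□ (head at position 2)

Final answer: [q0]100 ⊢ 0[q0]00 ⊢ 01[q0]0 ⊢ 011[q0]□ ⊢ 01[q1]1□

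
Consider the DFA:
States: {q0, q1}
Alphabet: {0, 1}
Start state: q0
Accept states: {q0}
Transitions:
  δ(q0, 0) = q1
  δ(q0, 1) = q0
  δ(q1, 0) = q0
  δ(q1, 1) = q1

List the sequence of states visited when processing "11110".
Starting at q0
Read '1': q0 -> q0
Read '1': q0 -> q0
Read '1': q0 -> q0
Read '1': q0 -> q0
Read '0': q0 -> q1

Final answer: q0 -> q0 -> q0 -> q0 -> q0 -> q1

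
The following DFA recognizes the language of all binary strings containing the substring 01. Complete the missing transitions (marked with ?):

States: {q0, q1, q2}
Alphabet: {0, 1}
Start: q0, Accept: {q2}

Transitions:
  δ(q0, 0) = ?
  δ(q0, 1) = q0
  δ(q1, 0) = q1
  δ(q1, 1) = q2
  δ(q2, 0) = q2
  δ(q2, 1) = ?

What each state remembers (consistent with the given transitions and accept states):
  q0: 01 not seen yet and the last symbol was not 0
  q1: 01 not seen yet and the last symbol was 0
  q2: the substring 01 has already been seen
Filling in the missing entries:
  δ(q0, 0): in q0 (01 not seen yet and the last symbol was not 0), after reading 0 we have: 01 not seen yet and the last symbol was 0 → q1
  δ(q2, 1): in q2 (the substring 01 has already been seen), after reading 1 we have: the substring 01 has already been seen → q2

Final answer: δ(q0, 0) = q1; δ(q2, 1) = q2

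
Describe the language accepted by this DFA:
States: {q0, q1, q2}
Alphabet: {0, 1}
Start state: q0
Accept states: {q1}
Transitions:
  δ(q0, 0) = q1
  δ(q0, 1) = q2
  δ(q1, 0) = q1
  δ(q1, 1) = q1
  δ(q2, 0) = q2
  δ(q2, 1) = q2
Analyzing the DFA structure:
Start state: q0
Accept states: {q1}
Interpreting what each state remembers (checking against the transitions):
  q0: nothing has been read yet
  q1: the first symbol was 0
  q2: the first symbol was 1 (trap state)
  δ(q0, 0): in q0 (nothing has been read yet), after reading 0 we have: the first symbol was 0 → q1
  δ(q0, 1): in q0 (nothing has been read yet), after reading 1 we have: the first symbol was 1 (trap state) → q2
  δ(q1, 0): in q1 (the first symbol was 0), after reading 0 we have: the first symbol was 0 → q1
  δ(q1, 1): in q1 (the first symbol was 0), after reading 1 we have: the first symbol was 0 → q1
  δ(q2, 0): in q2 (the first symbol was 1 (trap state)), after reading 0 we have: the first symbol was 1 (trap state) → q2
  δ(q2, 1): in q2 (the first symbol was 1 (trap state)), after reading 1 we have: the first symbol was 1 (trap state) → q2
A string is accepted iff it ends in {q1}, i.e. the first symbol was 0.
Language: All binary strings starting with 0

Final answer: All binary strings starting with 0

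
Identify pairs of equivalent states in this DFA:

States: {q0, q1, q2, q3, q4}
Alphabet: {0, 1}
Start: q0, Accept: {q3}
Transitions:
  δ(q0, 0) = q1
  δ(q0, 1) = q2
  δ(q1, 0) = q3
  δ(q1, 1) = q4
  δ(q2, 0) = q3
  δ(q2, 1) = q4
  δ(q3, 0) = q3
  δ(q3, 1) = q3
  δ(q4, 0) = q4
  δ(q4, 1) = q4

Using the table-filling algorithm:
Round 0 – mark pairs where exactly one state is accepting: (q0,q3), (q1,q3), (q2,q3), (q3,q4)
Round 1 – newly marked: (q0,q1) [on 0: q1 vs q3, already marked]; (q0,q2) [on 0: q1 vs q3, already marked]; (q1,q4) [on 0: q3 vs q4, already marked]; (q2,q4) [on 0: q3 vs q4, already marked]
Round 2 – newly marked: (q0,q4) [on 0: q1 vs q4, already marked]
No further pairs can be marked.
(q1, q2) unmarked: δ(q1,0)=q3, δ(q2,0)=q3; δ(q1,1)=q4, δ(q2,1)=q4 → equivalent
Equivalent pairs: (q1, q2)

Final answer: Equivalent pairs: (q1, q2)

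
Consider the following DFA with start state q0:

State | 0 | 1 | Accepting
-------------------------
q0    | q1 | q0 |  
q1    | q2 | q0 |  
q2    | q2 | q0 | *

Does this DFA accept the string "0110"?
Start in q0.
Read '0': q0 → q1
Read '1': q1 → q0
Read '1': q0 → q0
Read '0': q0 → q1
Final state q1 is not accepting, so the string is rejected.

Final answer: No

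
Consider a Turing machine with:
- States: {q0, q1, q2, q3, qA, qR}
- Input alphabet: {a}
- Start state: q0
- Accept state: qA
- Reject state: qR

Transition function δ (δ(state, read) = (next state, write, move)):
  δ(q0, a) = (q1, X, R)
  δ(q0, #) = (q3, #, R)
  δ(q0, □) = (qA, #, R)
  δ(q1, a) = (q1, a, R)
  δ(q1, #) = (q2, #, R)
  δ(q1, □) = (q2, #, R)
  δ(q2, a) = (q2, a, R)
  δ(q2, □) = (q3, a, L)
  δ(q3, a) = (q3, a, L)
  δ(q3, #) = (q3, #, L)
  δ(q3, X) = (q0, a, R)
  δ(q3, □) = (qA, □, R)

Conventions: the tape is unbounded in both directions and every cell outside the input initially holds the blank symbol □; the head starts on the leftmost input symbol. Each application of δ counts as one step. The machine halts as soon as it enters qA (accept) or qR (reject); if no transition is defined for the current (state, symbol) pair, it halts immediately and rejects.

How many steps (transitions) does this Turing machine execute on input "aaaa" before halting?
Trace (configuration after each step, as tape_left[state]tape_right with head position):
Step 0: [q0]aaaa (head at position 0)
Step 1: X[q1]aaa (head 1)
Step 2: Xa[q1]aa (head 2)
Step 3: Xaa[q1]a (head 3)
Step 4: Xaaa[q1]□ (head 4)
Step 5: Xaaa#[q2]□ (head 5)
Step 6: Xaaa[q3]#a (head 4)
Step 7: Xaa[q3]a#a (head 3)
Step 8: Xa[q3]aa#a (head 2)
Step 9: X[q3]aaa#a (head 1)
Step 10: [q3]Xaaa#a (head 0)
Step 11: a[q0]aaa#a (head 1)
Step 12: aX[q1]aa#a (head 2)
Step 13: aXa[q1]a#a (head 3)
Step 14: aXaa[q1]#a (head 4)
Step 15: aXaa#[q2]a (head 5)
Step 16: aXaa#a[q2]□ (head 6)
Step 17: aXaa#[q3]aa (head 5)
Step 18: aXaa[q3]#aa (head 4)
Step 19: aXa[q3]a#aa (head 3)
Step 20: aX[q3]aa#aa (head 2)
Step 21: a[q3]Xaa#aa (head 1)
Step 22: aa[q0]aa#aa (head 2)
Step 23: aaX[q1]a#aa (head 3)
Step 24: aaXa[q1]#aa (head 4)
Step 25: aaXa#[q2]aa (head 5)
Step 26: aaXa#a[q2]a (head 6)
Step 27: aaXa#aa[q2]□ (head 7)
Step 28: aaXa#a[q3]aa (head 6)
Step 29: aaXa#[q3]aaa (head 5)
Step 30: aaXa[q3]#aaa (head 4)
Step 31: aaX[q3]a#aaa (head 3)
Step 32: aa[q3]Xa#aaa (head 2)
Step 33: aaa[q0]a#aaa (head 3)
Step 34: aaaX[q1]#aaa (head 4)
Step 35: aaaX#[q2]aaa (head 5)
Step 36: aaaX#a[q2]aa (head 6)
Step 37: aaaX#aa[q2]a (head 7)
Step 38: aaaX#aaa[q2]□ (head 8)
Step 39: aaaX#aa[q3]aa (head 7)
Step 40: aaaX#a[q3]aaa (head 6)
Step 41: aaaX#[q3]aaaa (head 5)
Step 42: aaaX[q3]#aaaa (head 4)
Step 43: aaa[q3]X#aaaa (head 3)
Step 44: aaaa[q0]#aaaa (head 4)
Step 45: aaaa#[q3]aaaa (head 5)
Step 46: aaaa[q3]#aaaa (head 4)
Step 47: aaa[q3]a#aaaa (head 3)
Step 48: aa[q3]aa#aaaa (head 2)
Step 49: a[q3]aaa#aaaa (head 1)
Step 50: [q3]aaaa#aaaa (head 0)
Step 51: [q3]□aaaa#aaaa (head -1)
Step 52: □[qA]aaaa#aaaa (head 0)
The machine is in qA, so it halts and accepts.
Number of transitions executed: 52.

Final answer: 52 steps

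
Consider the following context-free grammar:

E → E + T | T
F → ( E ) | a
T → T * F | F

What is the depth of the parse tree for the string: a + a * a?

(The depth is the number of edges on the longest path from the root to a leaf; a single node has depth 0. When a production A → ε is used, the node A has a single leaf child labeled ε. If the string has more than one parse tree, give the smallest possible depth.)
The grammar is unambiguous; the parse tree of a + a * a is:
E → E + T at the root (depth 0).
  Left E (depth 1) → T (2) → F (3) → a (4).
  Right T (depth 1) → T * F; that T (2) → F (3) → a (4); F (2) → a (3).
The longest root-to-leaf paths have 4 edges.
Depth = 4.

Final answer: 4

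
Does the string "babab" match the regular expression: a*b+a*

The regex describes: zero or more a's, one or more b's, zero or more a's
No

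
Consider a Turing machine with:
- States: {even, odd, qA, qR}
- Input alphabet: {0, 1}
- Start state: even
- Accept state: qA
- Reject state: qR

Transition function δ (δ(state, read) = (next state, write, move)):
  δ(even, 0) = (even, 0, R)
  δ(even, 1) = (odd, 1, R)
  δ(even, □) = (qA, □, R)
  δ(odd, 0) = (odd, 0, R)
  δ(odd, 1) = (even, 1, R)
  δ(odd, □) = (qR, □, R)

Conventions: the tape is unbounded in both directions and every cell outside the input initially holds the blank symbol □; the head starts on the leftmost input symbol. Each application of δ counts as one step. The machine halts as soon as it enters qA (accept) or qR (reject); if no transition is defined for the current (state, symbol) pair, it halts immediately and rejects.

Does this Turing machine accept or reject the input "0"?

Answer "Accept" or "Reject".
Step 0: [even]0 (head at position 0)
Step 1: δ(even, 0) = (even, 0, R)  ⊢  0[even]□ (head at position 1)
Step 2: δ(even, □) = (qA, □, R)  ⊢  0□[qA]□ (head at position 2)
The machine is in qA, so it halts and accepts.

Final answer: Accept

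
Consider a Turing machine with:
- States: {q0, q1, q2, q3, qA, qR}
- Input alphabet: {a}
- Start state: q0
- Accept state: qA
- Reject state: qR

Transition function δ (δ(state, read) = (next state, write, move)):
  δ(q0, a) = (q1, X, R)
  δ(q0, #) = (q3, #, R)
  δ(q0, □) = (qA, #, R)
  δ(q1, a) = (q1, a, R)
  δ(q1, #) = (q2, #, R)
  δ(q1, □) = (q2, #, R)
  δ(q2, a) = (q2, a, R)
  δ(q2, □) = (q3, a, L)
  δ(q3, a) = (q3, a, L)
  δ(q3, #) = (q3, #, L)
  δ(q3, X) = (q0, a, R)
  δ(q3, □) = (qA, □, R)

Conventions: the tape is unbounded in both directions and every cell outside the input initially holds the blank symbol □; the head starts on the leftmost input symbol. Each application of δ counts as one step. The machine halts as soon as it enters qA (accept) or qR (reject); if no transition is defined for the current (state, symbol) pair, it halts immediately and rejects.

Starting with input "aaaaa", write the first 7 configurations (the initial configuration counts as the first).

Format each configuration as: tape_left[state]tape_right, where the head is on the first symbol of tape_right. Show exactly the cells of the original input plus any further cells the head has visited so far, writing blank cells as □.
Step 0: [q0]aaaaa (head at position 0)
Step 1: δ(q0, a) = (q1, X, R)  ⊢  X[q1]aaaa (head at position 1)
Step 2: δ(q1, a) = (q1, a, R)  ⊢  Xa[q1]aaa (head at position 2)
Step 3: δ(q1, a) = (q1, a, R)  ⊢  Xaa[q1]aa (head at position 3)
Step 4: δ(q1, a) = (q1, a, R)  ⊢  Xaaa[q1]a (head at position 4)
Step 5: δ(q1, a) = (q1, a, R)  ⊢  Xaaaa[q1]□ (head at position 5)
Step 6: δ(q1, □) = (q2, #, R)  ⊢  Xaaaa#[q2]□ (head at position 6)

Final answer: [q0]aaaaa ⊢ X[q1]aaaa ⊢ Xa[q1]aaa ⊢ Xaa[q1]aa ⊢ Xaaa[q1]a ⊢ Xaaaa[q1]□ ⊢ Xaaaa#[q2]□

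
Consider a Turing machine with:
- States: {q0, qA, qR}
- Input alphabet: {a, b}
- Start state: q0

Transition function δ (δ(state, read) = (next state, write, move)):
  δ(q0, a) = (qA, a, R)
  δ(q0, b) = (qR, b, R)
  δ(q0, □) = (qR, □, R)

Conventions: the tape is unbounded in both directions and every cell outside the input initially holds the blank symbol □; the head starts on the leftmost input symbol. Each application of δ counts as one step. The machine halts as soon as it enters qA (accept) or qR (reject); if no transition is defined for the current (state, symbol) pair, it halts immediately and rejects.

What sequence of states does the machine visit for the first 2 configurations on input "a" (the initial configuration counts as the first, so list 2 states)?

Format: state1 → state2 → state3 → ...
Step 0: [q0]a (head at position 0)
Step 1: δ(q0, a) = (qA, a, R)  ⊢  a[qA]□ (head at position 1)
Reading off the states of these 2 configurations: q0 → qA

Final answer: q0 → qA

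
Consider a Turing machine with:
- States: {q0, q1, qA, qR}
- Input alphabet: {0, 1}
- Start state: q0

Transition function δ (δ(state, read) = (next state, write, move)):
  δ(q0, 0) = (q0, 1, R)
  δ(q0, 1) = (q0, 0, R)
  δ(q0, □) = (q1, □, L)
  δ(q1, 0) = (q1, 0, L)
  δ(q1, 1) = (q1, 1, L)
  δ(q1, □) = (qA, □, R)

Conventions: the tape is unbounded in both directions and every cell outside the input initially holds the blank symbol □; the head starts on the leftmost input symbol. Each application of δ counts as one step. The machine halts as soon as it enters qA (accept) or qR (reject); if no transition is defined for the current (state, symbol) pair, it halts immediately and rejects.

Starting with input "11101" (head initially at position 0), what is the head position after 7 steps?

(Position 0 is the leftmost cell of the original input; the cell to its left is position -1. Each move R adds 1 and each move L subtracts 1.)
Step 0: [q0]11101 (head at position 0)
Step 1: δ(q0, 1) = (q0, 0, R)  ⊢  0[q0]1101 (head at position 1)
Step 2: δ(q0, 1) = (q0, 0, R)  ⊢  00[q0]101 (head at position 2)
Step 3: δ(q0, 1) = (q0, 0, R)  ⊢  000[q0]01 (head at position 3)
Step 4: δ(q0, 0) = (q0, 1, R)  ⊢  0001[q0]1 (head at position 4)
Step 5: δ(q0, 1) = (q0, 0, R)  ⊢  00010[q0]□ (head at position 5)
Step 6: δ(q0, □) = (q1, □, L)  ⊢  0001[q1]0□ (head at position 4)
Step 7: δ(q1, 0) = (q1, 0, L)  ⊢  000[q1]10□ (head at position 3)
Head position after 7 steps: 3

Final answer: Position 3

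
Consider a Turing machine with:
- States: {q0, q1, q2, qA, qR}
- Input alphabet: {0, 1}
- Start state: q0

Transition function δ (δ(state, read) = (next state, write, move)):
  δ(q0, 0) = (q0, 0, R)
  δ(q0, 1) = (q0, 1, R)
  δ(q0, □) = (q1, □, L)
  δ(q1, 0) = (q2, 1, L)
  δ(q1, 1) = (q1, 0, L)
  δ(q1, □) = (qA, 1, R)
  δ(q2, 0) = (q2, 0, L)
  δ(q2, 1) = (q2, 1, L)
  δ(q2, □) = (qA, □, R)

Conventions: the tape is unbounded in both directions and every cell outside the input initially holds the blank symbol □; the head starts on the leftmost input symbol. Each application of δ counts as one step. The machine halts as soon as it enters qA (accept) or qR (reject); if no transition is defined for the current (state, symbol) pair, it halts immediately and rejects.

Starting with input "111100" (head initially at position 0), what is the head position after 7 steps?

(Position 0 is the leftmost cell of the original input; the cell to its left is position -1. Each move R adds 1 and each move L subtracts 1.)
Step 0: [q0]111100 (head at position 0)
Step 1: δ(q0, 1) = (q0, 1, R)  ⊢  1[q0]11100 (head at position 1)
Step 2: δ(q0, 1) = (q0, 1, R)  ⊢  11[q0]1100 (head at position 2)
Step 3: δ(q0, 1) = (q0, 1, R)  ⊢  111[q0]100 (head at position 3)
Step 4: δ(q0, 1) = (q0, 1, R)  ⊢  1111[q0]00 (head at position 4)
Step 5: δ(q0, 0) = (q0, 0, R)  ⊢  11110[q0]0 (head at position 5)
Step 6: δ(q0, 0) = (q0, 0, R)  ⊢  111100[q0]□ (head at position 6)
Step 7: δ(q0, □) = (q1, □, L)  ⊢  11110[q1]0□ (head at position 5)
Head position after 7 steps: 5

Final answer: Position 5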